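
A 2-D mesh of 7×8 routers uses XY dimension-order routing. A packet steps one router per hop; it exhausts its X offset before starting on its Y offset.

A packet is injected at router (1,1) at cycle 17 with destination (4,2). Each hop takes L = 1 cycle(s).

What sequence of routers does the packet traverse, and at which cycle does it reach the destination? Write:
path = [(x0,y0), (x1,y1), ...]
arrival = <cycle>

path = [(1,1), (2,1), (3,1), (4,1), (4,2)]
arrival = 21

#0 — 1,1 | c17
#1 — 2,1 | c18 | E
#2 — 3,1 | c19 | E
#3 — 4,1 | c20 | E
#4 — 4,2 | c21 | N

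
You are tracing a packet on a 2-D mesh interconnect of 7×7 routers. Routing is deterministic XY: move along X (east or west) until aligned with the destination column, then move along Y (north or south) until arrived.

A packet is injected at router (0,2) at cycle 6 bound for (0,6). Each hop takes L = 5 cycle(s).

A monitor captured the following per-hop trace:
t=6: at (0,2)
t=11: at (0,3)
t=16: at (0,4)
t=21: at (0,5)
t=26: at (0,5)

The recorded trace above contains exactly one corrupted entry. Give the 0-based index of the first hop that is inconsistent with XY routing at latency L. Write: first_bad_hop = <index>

first_bad_hop = 4

hop 1: step (+0,+1), +5 cyc — ok
hop 2: step (+0,+1), +5 cyc — ok
hop 3: step (+0,+1), +5 cyc — ok
hop 4: step (+0,+0), +5 cyc — BAD: non-unit step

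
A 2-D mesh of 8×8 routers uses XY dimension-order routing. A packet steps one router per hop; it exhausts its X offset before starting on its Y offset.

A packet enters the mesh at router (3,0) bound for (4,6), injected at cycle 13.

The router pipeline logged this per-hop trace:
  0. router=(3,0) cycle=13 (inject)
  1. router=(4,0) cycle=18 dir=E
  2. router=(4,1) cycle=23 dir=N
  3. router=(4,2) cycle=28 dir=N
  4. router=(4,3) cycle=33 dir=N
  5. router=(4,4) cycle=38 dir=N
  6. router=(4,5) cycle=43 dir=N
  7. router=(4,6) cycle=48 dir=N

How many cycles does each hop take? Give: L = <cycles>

Δcyc across hop 0→1: 18 − 13 = 5.
Per-hop latency L = Δcyc = 5.

L = 5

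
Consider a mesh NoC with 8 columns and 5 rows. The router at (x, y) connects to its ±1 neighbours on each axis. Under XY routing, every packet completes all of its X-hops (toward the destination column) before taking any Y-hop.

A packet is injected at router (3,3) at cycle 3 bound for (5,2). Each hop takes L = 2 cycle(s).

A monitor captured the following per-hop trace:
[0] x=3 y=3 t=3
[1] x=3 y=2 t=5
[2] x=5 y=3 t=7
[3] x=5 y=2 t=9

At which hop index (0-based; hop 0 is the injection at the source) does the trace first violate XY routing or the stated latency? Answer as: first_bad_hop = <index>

first_bad_hop = 1

check 1→ d=(0,-1) cyc+2: BAD: Y-move but x=3≠5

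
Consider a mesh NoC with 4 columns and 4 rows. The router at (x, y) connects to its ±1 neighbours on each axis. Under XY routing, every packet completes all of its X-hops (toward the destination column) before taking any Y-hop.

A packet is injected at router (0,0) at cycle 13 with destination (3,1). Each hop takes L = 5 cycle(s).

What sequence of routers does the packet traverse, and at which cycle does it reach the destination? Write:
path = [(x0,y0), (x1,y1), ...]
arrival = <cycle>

path = [(0,0), (1,0), (2,0), (3,0), (3,1)]
arrival = 33

hop 0: (0,0) @ cyc 13
hop 1: (1,0) @ cyc 18  [E]
hop 2: (2,0) @ cyc 23  [E]
hop 3: (3,0) @ cyc 28  [E]
hop 4: (3,1) @ cyc 33  [N]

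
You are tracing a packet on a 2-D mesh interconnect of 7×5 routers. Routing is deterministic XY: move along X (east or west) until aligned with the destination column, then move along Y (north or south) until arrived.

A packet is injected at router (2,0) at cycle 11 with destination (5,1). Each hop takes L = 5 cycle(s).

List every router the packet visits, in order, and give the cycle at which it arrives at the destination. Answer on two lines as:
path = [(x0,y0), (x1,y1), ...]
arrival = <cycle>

[0] x=2 y=0 t=11
[1] x=3 y=0 t=16 →E
[2] x=4 y=0 t=21 →E
[3] x=5 y=0 t=26 →E
[4] x=5 y=1 t=31 →N

path = [(2,0), (3,0), (4,0), (5,0), (5,1)]
arrival = 31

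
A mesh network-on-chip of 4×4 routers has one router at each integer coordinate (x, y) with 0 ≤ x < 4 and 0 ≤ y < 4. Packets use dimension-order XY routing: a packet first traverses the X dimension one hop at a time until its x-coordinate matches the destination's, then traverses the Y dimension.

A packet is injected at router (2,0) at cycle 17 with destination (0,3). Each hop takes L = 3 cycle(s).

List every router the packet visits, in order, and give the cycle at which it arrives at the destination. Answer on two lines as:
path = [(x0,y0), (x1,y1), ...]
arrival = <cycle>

[0] x=2 y=0 t=17
[1] x=1 y=0 t=20 →W
[2] x=0 y=0 t=23 →W
[3] x=0 y=1 t=26 →N
[4] x=0 y=2 t=29 →N
[5] x=0 y=3 t=32 →N

path = [(2,0), (1,0), (0,0), (0,1), (0,2), (0,3)]
arrival = 32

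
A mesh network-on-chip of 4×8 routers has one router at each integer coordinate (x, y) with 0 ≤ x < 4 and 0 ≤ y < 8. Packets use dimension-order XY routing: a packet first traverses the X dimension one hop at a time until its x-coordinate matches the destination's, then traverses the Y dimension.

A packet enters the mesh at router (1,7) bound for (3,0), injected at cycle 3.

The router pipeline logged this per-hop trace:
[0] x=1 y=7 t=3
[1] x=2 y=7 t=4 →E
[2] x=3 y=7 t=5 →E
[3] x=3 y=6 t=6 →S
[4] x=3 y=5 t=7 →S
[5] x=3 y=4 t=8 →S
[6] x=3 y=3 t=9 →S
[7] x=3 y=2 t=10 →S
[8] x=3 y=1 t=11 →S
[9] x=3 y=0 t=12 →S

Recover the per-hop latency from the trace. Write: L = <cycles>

cyc[1] − cyc[0] = 4 − 3 = 1.
One hop costs L cycles, so L = 1.

L = 1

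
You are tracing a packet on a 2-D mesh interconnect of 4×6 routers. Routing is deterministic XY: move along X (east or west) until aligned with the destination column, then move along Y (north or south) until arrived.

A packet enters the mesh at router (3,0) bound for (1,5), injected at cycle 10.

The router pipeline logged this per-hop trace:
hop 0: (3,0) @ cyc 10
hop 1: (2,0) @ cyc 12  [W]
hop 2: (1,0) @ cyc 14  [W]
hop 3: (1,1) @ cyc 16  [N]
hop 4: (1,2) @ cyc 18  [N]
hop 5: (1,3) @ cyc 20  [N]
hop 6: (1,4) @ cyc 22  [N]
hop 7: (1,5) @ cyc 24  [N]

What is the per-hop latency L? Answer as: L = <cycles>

cyc[1] − cyc[0] = 12 − 10 = 2.
That increment is L by definition: L = 2.

L = 2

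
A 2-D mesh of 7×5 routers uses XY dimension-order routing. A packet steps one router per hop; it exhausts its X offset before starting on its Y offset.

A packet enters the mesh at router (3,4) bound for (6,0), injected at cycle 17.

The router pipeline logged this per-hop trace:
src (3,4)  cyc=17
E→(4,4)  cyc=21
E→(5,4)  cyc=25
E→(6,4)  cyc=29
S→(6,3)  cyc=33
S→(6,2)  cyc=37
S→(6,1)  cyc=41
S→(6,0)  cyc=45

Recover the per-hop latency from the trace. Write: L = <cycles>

From hop 0 (17) to hop 1 (21): +4 cycles.
Each hop adds L, hence L = 4.

L = 4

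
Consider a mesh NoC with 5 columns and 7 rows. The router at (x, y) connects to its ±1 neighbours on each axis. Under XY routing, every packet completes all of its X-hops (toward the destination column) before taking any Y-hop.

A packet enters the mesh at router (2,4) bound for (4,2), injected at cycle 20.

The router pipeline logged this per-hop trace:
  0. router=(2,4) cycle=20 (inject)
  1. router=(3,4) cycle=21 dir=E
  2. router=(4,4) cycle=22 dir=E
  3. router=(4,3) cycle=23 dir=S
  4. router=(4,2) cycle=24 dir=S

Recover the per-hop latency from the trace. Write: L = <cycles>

L = 1

cyc[1] − cyc[0] = 21 − 20 = 1.
That increment is L by definition: L = 1.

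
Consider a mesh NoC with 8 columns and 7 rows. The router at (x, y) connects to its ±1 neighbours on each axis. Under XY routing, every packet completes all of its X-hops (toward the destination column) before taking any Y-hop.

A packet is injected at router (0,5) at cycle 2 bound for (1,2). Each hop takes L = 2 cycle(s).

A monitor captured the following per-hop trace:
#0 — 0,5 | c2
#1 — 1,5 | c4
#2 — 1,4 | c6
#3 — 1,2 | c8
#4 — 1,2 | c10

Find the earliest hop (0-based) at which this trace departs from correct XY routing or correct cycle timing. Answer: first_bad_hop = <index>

hop 1: step (+1,+0), +2 cyc — ok
hop 2: step (+0,-1), +2 cyc — ok
hop 3: step (+0,-2), +2 cyc — BAD: non-unit step

first_bad_hop = 3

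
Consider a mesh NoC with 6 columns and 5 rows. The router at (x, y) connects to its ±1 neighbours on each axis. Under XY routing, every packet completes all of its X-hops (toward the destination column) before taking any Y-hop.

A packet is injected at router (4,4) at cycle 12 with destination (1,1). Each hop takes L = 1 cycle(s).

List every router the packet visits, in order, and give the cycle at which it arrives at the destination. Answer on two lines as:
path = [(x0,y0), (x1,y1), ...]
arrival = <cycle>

[0] x=4 y=4 t=12
[1] x=3 y=4 t=13 →W
[2] x=2 y=4 t=14 →W
[3] x=1 y=4 t=15 →W
[4] x=1 y=3 t=16 →S
[5] x=1 y=2 t=17 →S
[6] x=1 y=1 t=18 →S

path = [(4,4), (3,4), (2,4), (1,4), (1,3), (1,2), (1,1)]
arrival = 18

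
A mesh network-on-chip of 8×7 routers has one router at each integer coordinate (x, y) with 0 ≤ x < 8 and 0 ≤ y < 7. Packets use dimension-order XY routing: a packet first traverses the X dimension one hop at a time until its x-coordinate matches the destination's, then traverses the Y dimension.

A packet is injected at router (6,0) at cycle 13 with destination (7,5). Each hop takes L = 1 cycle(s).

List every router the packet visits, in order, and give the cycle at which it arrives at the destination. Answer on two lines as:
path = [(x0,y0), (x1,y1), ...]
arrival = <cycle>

t=13: at (6,0)
t=14: at (7,0) after E
t=15: at (7,1) after N
t=16: at (7,2) after N
t=17: at (7,3) after N
t=18: at (7,4) after N
t=19: at (7,5) after N

path = [(6,0), (7,0), (7,1), (7,2), (7,3), (7,4), (7,5)]
arrival = 19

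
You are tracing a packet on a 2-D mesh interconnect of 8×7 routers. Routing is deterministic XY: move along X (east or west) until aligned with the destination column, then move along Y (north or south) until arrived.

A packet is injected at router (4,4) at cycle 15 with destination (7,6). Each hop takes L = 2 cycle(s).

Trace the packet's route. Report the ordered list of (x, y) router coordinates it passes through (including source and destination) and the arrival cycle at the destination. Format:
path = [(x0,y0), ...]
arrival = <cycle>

path = [(4,4), (5,4), (6,4), (7,4), (7,5), (7,6)]
arrival = 25

hop 0: (4,4) @ cyc 15
hop 1: (5,4) @ cyc 17  [E]
hop 2: (6,4) @ cyc 19  [E]
hop 3: (7,4) @ cyc 21  [E]
hop 4: (7,5) @ cyc 23  [N]
hop 5: (7,6) @ cyc 25  [N]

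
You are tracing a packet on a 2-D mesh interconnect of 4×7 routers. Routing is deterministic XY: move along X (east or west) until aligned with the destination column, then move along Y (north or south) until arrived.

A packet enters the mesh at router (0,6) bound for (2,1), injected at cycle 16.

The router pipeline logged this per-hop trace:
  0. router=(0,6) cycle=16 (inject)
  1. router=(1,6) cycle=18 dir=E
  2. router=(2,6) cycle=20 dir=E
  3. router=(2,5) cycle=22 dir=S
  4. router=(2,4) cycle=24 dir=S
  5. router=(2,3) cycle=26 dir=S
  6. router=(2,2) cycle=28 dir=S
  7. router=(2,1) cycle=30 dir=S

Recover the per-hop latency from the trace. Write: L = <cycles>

L = 2

From hop 0 (16) to hop 1 (18): +2 cycles.
Each hop adds L, hence L = 2.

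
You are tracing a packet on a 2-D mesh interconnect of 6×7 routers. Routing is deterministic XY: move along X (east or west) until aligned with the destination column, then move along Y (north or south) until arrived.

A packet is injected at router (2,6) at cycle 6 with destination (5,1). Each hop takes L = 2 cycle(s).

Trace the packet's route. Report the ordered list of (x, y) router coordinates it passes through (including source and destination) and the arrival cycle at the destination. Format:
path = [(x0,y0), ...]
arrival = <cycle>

[0] x=2 y=6 t=6
[1] x=3 y=6 t=8 →E
[2] x=4 y=6 t=10 →E
[3] x=5 y=6 t=12 →E
[4] x=5 y=5 t=14 →S
[5] x=5 y=4 t=16 →S
[6] x=5 y=3 t=18 →S
[7] x=5 y=2 t=20 →S
[8] x=5 y=1 t=22 →S

path = [(2,6), (3,6), (4,6), (5,6), (5,5), (5,4), (5,3), (5,2), (5,1)]
arrival = 22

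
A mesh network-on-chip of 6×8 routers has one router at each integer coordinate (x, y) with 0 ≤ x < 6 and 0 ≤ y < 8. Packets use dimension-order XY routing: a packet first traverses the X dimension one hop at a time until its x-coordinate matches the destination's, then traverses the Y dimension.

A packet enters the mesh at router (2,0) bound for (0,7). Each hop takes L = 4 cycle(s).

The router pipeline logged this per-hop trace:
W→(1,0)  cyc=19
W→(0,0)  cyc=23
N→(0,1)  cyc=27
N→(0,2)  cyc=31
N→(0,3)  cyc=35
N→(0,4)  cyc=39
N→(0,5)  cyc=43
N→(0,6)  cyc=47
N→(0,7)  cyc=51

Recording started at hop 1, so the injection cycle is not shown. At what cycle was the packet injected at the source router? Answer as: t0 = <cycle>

t0 = 15

Hop 1 reached at cycle 19; hop k is at t0 + k·L.
So t0 = 19 − 1·4 = 15.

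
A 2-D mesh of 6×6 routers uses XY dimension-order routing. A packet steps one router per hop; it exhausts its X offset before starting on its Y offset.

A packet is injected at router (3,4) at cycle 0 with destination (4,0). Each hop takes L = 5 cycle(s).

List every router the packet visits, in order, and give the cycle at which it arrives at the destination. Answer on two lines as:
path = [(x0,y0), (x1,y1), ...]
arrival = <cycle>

path = [(3,4), (4,4), (4,3), (4,2), (4,1), (4,0)]
arrival = 25

src (3,4)  cyc=0
E→(4,4)  cyc=5
S→(4,3)  cyc=10
S→(4,2)  cyc=15
S→(4,1)  cyc=20
S→(4,0)  cyc=25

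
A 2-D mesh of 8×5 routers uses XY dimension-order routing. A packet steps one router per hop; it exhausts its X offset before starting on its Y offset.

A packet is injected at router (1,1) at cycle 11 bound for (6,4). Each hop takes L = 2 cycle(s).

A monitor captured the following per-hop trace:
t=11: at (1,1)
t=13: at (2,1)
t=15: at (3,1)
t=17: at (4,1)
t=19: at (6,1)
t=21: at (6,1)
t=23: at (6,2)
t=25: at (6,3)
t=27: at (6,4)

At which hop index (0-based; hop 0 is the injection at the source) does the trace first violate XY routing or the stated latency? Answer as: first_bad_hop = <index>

first_bad_hop = 4

[1] (+1,+0) / 2c ⇒ ok
[2] (+1,+0) / 2c ⇒ ok
[3] (+1,+0) / 2c ⇒ ok
[4] (+2,+0) / 2c ⇒ BAD: non-unit step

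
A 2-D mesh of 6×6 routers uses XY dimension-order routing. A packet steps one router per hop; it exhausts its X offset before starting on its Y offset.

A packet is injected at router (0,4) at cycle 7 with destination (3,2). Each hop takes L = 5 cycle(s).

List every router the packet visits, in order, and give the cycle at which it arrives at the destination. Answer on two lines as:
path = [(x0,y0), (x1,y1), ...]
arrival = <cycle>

t=7: at (0,4)
t=12: at (1,4) after E
t=17: at (2,4) after E
t=22: at (3,4) after E
t=27: at (3,3) after S
t=32: at (3,2) after S

path = [(0,4), (1,4), (2,4), (3,4), (3,3), (3,2)]
arrival = 32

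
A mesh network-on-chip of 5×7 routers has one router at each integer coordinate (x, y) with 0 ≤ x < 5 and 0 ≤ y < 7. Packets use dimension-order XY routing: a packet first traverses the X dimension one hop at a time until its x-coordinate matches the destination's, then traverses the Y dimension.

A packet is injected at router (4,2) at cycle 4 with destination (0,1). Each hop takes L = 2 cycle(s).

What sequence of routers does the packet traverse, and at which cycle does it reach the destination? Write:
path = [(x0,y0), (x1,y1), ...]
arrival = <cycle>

[0] x=4 y=2 t=4
[1] x=3 y=2 t=6 →W
[2] x=2 y=2 t=8 →W
[3] x=1 y=2 t=10 →W
[4] x=0 y=2 t=12 →W
[5] x=0 y=1 t=14 →S

path = [(4,2), (3,2), (2,2), (1,2), (0,2), (0,1)]
arrival = 14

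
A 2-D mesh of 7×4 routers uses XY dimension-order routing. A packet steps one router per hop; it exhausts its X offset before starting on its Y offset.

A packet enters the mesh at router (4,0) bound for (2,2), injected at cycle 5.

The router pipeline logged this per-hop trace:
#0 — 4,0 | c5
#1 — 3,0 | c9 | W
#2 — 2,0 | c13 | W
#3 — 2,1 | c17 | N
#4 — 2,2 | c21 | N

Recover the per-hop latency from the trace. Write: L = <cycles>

L = 4

cyc[1] − cyc[0] = 9 − 5 = 4.
Each hop adds L, hence L = 4.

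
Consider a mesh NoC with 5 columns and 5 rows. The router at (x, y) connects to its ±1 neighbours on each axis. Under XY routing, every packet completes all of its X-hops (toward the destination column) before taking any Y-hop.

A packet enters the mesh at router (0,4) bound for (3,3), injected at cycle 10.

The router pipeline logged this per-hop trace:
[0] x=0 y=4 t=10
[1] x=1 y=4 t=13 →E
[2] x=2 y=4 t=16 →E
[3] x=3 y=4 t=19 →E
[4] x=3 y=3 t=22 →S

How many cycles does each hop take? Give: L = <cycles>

cyc[1] − cyc[0] = 13 − 10 = 3.
Per-hop latency L = Δcyc = 3.

L = 3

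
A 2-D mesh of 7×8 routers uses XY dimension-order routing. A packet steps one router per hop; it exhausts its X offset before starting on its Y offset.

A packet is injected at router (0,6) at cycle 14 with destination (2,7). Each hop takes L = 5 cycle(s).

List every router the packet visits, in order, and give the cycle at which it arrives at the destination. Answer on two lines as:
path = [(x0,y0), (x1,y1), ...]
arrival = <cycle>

t=14: at (0,6)
t=19: at (1,6) after E
t=24: at (2,6) after E
t=29: at (2,7) after N

path = [(0,6), (1,6), (2,6), (2,7)]
arrival = 29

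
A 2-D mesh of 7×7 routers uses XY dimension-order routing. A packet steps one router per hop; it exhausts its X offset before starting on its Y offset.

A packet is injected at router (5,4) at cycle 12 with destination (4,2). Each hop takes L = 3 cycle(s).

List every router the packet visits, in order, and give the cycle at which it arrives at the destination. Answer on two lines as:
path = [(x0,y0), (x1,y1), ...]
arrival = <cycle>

t=12: at (5,4)
t=15: at (4,4) after W
t=18: at (4,3) after S
t=21: at (4,2) after S

path = [(5,4), (4,4), (4,3), (4,2)]
arrival = 21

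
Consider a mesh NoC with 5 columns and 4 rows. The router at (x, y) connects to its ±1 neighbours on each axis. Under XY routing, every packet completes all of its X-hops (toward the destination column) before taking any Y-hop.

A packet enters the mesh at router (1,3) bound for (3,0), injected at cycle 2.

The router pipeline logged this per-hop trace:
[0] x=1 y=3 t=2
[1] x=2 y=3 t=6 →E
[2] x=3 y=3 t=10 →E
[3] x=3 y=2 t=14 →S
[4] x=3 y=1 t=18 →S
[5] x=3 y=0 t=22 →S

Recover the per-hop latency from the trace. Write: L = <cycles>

cyc[1] − cyc[0] = 6 − 2 = 4.
Per-hop latency L = Δcyc = 4.

L = 4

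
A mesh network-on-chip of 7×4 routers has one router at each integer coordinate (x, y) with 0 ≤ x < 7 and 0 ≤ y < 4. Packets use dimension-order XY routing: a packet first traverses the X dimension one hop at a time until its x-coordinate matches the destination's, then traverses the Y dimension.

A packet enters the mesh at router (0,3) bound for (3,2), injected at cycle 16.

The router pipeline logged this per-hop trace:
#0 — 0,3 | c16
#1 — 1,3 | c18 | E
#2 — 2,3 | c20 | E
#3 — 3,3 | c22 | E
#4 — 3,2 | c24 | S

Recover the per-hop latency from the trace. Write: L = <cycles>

L = 2

From hop 0 (16) to hop 1 (18): +2 cycles.
Each hop adds L, hence L = 2.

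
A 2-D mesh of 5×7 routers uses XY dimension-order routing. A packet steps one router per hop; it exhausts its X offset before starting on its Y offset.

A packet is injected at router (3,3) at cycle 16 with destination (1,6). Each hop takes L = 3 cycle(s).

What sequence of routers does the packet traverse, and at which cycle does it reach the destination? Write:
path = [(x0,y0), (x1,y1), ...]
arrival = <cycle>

path = [(3,3), (2,3), (1,3), (1,4), (1,5), (1,6)]
arrival = 31

src (3,3)  cyc=16
W→(2,3)  cyc=19
W→(1,3)  cyc=22
N→(1,4)  cyc=25
N→(1,5)  cyc=28
N→(1,6)  cyc=31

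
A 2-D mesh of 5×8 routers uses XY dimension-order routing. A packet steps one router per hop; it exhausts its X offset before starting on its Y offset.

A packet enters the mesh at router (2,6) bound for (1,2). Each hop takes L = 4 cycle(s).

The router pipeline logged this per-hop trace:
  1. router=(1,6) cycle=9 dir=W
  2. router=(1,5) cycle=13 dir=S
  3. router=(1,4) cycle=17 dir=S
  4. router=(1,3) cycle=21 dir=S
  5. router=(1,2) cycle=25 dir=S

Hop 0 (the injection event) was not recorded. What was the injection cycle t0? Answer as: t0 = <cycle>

The first recorded entry is hop 1 at cycle 9.
So t0 = 9 − 1·4 = 5.

t0 = 5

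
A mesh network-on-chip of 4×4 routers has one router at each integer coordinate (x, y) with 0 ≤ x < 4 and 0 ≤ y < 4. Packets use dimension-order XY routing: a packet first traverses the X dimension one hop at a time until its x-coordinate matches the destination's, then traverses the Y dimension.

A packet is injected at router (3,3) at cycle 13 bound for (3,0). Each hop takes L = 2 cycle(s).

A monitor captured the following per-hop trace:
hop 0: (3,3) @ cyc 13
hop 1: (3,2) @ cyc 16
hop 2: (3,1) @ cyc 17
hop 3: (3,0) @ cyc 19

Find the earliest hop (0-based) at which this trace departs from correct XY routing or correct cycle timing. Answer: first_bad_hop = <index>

hop 1: step (+0,-1), +3 cyc — BAD: Δcyc=3≠L

first_bad_hop = 1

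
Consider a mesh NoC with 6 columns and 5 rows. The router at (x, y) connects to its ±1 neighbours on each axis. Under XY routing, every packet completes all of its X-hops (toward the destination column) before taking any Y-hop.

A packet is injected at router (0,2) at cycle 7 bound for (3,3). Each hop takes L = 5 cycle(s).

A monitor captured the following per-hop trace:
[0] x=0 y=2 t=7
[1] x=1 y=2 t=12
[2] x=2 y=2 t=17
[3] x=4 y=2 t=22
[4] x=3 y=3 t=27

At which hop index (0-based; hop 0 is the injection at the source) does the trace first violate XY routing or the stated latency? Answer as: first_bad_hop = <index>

first_bad_hop = 3

[1] (+1,+0) / 5c ⇒ ok
[2] (+1,+0) / 5c ⇒ ok
[3] (+2,+0) / 5c ⇒ BAD: non-unit step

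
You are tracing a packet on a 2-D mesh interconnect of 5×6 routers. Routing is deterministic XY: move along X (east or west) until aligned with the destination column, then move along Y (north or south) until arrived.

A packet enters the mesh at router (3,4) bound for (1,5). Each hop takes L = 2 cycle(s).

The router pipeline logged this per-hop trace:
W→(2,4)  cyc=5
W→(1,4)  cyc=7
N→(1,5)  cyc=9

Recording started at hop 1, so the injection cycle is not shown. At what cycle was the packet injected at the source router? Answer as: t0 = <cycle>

The first recorded entry is hop 1 at cycle 5.
Subtract one hop: t0 = 5 − 2 = 3.

t0 = 3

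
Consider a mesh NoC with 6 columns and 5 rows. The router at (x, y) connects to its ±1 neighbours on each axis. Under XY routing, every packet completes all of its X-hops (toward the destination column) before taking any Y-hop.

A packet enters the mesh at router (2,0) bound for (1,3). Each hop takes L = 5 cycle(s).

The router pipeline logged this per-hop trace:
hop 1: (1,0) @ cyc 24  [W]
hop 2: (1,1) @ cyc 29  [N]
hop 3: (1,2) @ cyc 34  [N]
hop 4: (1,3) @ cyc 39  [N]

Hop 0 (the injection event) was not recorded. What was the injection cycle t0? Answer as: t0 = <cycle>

t0 = 19

Hop 1 reached at cycle 24; hop k is at t0 + k·L.
Subtract one hop: t0 = 24 − 5 = 19.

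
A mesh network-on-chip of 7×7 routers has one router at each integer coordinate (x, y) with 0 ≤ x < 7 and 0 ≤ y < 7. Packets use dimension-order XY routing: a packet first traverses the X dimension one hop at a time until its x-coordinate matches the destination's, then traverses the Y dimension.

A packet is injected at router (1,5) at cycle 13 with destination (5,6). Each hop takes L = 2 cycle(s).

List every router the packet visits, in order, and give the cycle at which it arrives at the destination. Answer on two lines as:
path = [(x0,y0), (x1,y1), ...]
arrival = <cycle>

path = [(1,5), (2,5), (3,5), (4,5), (5,5), (5,6)]
arrival = 23

hop 0: (1,5) @ cyc 13
hop 1: (2,5) @ cyc 15  [E]
hop 2: (3,5) @ cyc 17  [E]
hop 3: (4,5) @ cyc 19  [E]
hop 4: (5,5) @ cyc 21  [E]
hop 5: (5,6) @ cyc 23  [N]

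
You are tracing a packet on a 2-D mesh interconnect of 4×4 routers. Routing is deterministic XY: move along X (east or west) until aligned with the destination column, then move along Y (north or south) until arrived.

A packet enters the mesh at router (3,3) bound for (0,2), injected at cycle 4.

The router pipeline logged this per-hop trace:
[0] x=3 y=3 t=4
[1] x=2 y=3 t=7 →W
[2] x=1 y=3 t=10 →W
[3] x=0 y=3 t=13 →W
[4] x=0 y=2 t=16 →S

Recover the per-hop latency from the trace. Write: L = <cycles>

L = 3

Δcyc across hop 0→1: 7 − 4 = 3.
Each hop adds L, hence L = 3.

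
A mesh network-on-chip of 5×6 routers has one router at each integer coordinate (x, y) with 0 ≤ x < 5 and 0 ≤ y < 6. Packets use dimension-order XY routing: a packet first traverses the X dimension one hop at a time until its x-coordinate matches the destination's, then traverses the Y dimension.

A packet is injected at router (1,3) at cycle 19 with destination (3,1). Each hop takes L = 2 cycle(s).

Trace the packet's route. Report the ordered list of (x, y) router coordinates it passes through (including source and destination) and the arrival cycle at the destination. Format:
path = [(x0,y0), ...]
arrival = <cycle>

path = [(1,3), (2,3), (3,3), (3,2), (3,1)]
arrival = 27

[0] x=1 y=3 t=19
[1] x=2 y=3 t=21 →E
[2] x=3 y=3 t=23 →E
[3] x=3 y=2 t=25 →S
[4] x=3 y=1 t=27 →S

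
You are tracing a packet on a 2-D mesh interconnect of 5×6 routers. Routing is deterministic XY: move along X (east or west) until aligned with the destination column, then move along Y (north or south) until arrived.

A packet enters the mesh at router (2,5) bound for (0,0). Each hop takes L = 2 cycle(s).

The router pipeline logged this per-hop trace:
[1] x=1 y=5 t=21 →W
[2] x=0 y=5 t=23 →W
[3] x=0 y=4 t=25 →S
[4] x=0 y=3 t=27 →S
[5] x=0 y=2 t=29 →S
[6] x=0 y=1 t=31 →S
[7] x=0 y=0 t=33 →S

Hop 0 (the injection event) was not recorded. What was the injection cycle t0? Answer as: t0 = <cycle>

t0 = 19

At hop 1 the cycle is 21; in general cyc_k = t0 + kL.
Therefore t0 = 21 − L = 19.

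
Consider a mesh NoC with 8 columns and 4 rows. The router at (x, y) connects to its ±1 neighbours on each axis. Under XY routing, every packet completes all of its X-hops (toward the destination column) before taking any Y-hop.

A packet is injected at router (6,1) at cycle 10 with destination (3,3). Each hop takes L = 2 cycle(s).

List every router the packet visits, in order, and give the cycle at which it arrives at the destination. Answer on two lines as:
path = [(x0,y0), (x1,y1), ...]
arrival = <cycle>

path = [(6,1), (5,1), (4,1), (3,1), (3,2), (3,3)]
arrival = 20

hop 0: (6,1) @ cyc 10
hop 1: (5,1) @ cyc 12  [W]
hop 2: (4,1) @ cyc 14  [W]
hop 3: (3,1) @ cyc 16  [W]
hop 4: (3,2) @ cyc 18  [N]
hop 5: (3,3) @ cyc 20  [N]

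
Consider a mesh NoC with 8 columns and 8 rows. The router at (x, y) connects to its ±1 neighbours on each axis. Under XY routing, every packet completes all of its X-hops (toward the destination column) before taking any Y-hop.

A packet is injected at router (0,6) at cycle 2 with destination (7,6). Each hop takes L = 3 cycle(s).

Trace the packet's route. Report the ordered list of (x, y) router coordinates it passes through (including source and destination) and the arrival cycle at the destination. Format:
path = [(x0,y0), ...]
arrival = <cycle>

path = [(0,6), (1,6), (2,6), (3,6), (4,6), (5,6), (6,6), (7,6)]
arrival = 23

hop 0: (0,6) @ cyc 2
hop 1: (1,6) @ cyc 5  [E]
hop 2: (2,6) @ cyc 8  [E]
hop 3: (3,6) @ cyc 11  [E]
hop 4: (4,6) @ cyc 14  [E]
hop 5: (5,6) @ cyc 17  [E]
hop 6: (6,6) @ cyc 20  [E]
hop 7: (7,6) @ cyc 23  [E]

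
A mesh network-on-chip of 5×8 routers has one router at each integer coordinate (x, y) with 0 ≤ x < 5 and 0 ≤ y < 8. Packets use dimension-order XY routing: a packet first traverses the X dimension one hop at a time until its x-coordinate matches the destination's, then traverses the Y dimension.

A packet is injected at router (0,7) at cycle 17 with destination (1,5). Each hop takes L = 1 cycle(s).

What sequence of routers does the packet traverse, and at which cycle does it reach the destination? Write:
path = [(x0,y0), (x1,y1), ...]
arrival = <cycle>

path = [(0,7), (1,7), (1,6), (1,5)]
arrival = 20

#0 — 0,7 | c17
#1 — 1,7 | c18 | E
#2 — 1,6 | c19 | S
#3 — 1,5 | c20 | S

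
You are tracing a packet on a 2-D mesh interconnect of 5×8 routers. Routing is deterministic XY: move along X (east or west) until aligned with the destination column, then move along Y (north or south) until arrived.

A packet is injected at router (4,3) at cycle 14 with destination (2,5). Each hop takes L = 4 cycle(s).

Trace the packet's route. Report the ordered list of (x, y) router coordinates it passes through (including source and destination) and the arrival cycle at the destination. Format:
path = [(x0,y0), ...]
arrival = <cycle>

  0. router=(4,3) cycle=14 (inject)
  1. router=(3,3) cycle=18 dir=W
  2. router=(2,3) cycle=22 dir=W
  3. router=(2,4) cycle=26 dir=N
  4. router=(2,5) cycle=30 dir=N

path = [(4,3), (3,3), (2,3), (2,4), (2,5)]
arrival = 30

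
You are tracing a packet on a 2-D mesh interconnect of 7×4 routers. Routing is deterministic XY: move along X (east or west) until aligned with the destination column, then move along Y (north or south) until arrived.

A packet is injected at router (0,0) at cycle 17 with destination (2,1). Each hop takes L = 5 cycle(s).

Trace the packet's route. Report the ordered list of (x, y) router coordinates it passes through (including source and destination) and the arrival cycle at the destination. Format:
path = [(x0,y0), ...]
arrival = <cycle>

path = [(0,0), (1,0), (2,0), (2,1)]
arrival = 32

#0 — 0,0 | c17
#1 — 1,0 | c22 | E
#2 — 2,0 | c27 | E
#3 — 2,1 | c32 | N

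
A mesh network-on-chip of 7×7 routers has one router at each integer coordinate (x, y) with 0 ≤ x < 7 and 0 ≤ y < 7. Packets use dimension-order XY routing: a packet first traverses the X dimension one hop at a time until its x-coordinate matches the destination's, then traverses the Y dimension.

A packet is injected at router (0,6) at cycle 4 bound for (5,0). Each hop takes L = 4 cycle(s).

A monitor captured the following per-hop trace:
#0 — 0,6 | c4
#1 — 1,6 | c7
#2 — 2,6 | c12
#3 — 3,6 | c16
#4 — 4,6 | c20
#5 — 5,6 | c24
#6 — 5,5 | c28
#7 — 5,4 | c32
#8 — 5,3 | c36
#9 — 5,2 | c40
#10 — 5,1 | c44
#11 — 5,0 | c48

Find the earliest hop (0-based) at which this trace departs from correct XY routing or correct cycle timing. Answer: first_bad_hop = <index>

[1] (+1,+0) / 3c ⇒ BAD: Δcyc=3≠L

first_bad_hop = 1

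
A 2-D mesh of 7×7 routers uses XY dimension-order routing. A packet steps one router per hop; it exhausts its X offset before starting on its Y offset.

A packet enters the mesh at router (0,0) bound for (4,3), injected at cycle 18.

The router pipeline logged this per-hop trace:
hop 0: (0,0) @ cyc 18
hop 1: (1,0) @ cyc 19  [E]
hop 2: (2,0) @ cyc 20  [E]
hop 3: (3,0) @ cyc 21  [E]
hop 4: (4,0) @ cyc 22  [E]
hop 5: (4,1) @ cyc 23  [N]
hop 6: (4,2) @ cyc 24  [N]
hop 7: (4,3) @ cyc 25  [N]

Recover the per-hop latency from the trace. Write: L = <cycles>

Between hops 0 and 1 the cycle counter advances 19 − 18 = 1.
One hop costs L cycles, so L = 1.

L = 1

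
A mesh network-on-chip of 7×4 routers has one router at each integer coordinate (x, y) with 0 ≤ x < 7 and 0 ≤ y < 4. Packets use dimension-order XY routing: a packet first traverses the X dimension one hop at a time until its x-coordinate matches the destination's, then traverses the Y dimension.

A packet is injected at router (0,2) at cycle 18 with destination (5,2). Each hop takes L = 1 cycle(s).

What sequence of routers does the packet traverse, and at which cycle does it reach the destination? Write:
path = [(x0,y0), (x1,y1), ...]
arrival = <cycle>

hop 0: (0,2) @ cyc 18
hop 1: (1,2) @ cyc 19  [E]
hop 2: (2,2) @ cyc 20  [E]
hop 3: (3,2) @ cyc 21  [E]
hop 4: (4,2) @ cyc 22  [E]
hop 5: (5,2) @ cyc 23  [E]

path = [(0,2), (1,2), (2,2), (3,2), (4,2), (5,2)]
arrival = 23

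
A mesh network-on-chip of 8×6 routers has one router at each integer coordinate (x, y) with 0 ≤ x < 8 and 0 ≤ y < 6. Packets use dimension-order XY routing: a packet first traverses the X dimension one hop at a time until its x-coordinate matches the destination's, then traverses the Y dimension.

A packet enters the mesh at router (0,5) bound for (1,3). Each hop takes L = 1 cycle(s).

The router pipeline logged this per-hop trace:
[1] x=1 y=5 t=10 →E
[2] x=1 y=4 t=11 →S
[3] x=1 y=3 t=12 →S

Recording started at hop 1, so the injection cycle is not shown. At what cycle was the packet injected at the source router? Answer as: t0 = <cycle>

t0 = 9

At hop 1 the cycle is 10; in general cyc_k = t0 + kL.
t0 = cyc[1] − L = 10 − 1 = 9.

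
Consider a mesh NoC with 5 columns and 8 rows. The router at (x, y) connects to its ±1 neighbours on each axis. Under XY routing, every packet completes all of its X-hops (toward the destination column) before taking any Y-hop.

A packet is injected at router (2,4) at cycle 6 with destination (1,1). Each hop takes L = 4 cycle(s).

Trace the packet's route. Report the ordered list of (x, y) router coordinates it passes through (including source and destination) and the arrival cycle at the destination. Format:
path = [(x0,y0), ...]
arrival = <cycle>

path = [(2,4), (1,4), (1,3), (1,2), (1,1)]
arrival = 22

src (2,4)  cyc=6
W→(1,4)  cyc=10
S→(1,3)  cyc=14
S→(1,2)  cyc=18
S→(1,1)  cyc=22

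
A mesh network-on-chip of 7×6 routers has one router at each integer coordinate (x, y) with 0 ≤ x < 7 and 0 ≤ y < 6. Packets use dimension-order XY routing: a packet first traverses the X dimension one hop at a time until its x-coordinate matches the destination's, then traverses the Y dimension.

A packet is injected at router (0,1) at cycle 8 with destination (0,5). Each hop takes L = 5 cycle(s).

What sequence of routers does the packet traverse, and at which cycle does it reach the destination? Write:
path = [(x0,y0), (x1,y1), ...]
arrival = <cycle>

path = [(0,1), (0,2), (0,3), (0,4), (0,5)]
arrival = 28

#0 — 0,1 | c8
#1 — 0,2 | c13 | N
#2 — 0,3 | c18 | N
#3 — 0,4 | c23 | N
#4 — 0,5 | c28 | N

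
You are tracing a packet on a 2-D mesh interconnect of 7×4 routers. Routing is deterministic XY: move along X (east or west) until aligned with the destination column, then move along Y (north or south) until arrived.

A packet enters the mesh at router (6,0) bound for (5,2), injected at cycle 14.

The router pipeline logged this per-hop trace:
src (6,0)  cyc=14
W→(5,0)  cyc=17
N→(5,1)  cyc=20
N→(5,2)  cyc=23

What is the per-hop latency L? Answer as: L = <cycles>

From hop 0 (14) to hop 1 (17): +3 cycles.
One hop costs L cycles, so L = 3.

L = 3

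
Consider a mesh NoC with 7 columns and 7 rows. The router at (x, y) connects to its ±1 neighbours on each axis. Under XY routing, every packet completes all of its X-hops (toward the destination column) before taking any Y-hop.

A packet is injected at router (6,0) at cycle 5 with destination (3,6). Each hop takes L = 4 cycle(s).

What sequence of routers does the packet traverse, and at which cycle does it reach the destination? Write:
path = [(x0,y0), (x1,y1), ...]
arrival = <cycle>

path = [(6,0), (5,0), (4,0), (3,0), (3,1), (3,2), (3,3), (3,4), (3,5), (3,6)]
arrival = 41

  0. router=(6,0) cycle=5 (inject)
  1. router=(5,0) cycle=9 dir=W
  2. router=(4,0) cycle=13 dir=W
  3. router=(3,0) cycle=17 dir=W
  4. router=(3,1) cycle=21 dir=N
  5. router=(3,2) cycle=25 dir=N
  6. router=(3,3) cycle=29 dir=N
  7. router=(3,4) cycle=33 dir=N
  8. router=(3,5) cycle=37 dir=N
  9. router=(3,6) cycle=41 dir=N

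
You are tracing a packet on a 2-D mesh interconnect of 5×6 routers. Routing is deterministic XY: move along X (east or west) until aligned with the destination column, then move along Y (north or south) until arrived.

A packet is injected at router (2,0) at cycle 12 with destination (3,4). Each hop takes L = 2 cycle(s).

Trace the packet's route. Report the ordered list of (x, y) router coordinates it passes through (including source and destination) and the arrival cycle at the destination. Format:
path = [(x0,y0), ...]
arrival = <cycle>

path = [(2,0), (3,0), (3,1), (3,2), (3,3), (3,4)]
arrival = 22

hop 0: (2,0) @ cyc 12
hop 1: (3,0) @ cyc 14  [E]
hop 2: (3,1) @ cyc 16  [N]
hop 3: (3,2) @ cyc 18  [N]
hop 4: (3,3) @ cyc 20  [N]
hop 5: (3,4) @ cyc 22  [N]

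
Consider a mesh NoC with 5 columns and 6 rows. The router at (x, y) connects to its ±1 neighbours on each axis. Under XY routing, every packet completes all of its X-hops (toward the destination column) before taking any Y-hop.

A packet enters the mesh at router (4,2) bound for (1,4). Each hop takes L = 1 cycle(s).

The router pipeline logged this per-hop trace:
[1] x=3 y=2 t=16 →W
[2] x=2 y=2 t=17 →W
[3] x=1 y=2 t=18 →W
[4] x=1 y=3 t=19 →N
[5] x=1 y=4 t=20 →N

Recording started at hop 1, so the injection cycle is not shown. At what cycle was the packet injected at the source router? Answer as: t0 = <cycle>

t0 = 15

cyc[1] = 16 and cyc[k] = t0 + k·L for every k.
t0 = cyc[1] − L = 16 − 1 = 15.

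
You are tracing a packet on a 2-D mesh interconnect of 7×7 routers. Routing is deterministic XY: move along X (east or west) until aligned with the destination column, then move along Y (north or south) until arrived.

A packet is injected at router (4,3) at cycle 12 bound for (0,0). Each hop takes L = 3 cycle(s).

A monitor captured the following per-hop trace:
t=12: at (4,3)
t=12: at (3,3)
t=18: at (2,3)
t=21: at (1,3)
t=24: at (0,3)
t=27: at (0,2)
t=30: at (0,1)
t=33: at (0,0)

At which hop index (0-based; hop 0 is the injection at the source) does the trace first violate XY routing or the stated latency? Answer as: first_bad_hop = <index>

hop 1: step (-1,+0), +0 cyc — BAD: Δcyc=0≠L

first_bad_hop = 1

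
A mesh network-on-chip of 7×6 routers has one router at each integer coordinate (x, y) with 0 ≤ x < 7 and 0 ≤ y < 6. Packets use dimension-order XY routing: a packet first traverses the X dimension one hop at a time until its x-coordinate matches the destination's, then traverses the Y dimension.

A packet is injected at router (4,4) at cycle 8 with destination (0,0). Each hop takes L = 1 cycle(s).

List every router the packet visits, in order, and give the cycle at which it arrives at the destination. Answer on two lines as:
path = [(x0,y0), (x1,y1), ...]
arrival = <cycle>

path = [(4,4), (3,4), (2,4), (1,4), (0,4), (0,3), (0,2), (0,1), (0,0)]
arrival = 16

t=8: at (4,4)
t=9: at (3,4) after W
t=10: at (2,4) after W
t=11: at (1,4) after W
t=12: at (0,4) after W
t=13: at (0,3) after S
t=14: at (0,2) after S
t=15: at (0,1) after S
t=16: at (0,0) after S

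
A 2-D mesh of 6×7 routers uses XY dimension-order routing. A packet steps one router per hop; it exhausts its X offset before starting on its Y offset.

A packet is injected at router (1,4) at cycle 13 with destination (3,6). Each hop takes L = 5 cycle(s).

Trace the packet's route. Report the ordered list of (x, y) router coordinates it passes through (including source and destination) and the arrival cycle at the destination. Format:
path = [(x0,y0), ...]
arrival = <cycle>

hop 0: (1,4) @ cyc 13
hop 1: (2,4) @ cyc 18  [E]
hop 2: (3,4) @ cyc 23  [E]
hop 3: (3,5) @ cyc 28  [N]
hop 4: (3,6) @ cyc 33  [N]

path = [(1,4), (2,4), (3,4), (3,5), (3,6)]
arrival = 33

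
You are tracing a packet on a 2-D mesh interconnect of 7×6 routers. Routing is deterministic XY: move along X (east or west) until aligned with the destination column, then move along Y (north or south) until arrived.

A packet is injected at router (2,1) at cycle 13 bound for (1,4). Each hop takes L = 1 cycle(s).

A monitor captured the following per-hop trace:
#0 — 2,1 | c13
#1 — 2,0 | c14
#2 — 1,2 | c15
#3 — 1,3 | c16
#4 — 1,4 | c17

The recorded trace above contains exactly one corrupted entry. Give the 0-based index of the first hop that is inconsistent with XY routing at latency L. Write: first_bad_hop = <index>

first_bad_hop = 1

  1: Δx=+0 Δy=-1 Δt=1 [BAD: Y-move but x=2≠1]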